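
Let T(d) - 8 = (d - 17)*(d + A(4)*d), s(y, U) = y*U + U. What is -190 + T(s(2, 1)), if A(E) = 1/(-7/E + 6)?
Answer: -3976/17 ≈ -233.88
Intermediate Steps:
s(y, U) = U + U*y (s(y, U) = U*y + U = U + U*y)
A(E) = 1/(6 - 7/E)
T(d) = 8 + 21*d*(-17 + d)/17 (T(d) = 8 + (d - 17)*(d + (4/(-7 + 6*4))*d) = 8 + (-17 + d)*(d + (4/(-7 + 24))*d) = 8 + (-17 + d)*(d + (4/17)*d) = 8 + (-17 + d)*(d + (4*(1/17))*d) = 8 + (-17 + d)*(d + 4*d/17) = 8 + (-17 + d)*(21*d/17) = 8 + 21*d*(-17 + d)/17)
-190 + T(s(2, 1)) = -190 + (8 - 21*(1 + 2) + 21*(1*(1 + 2))**2/17) = -190 + (8 - 21*3 + 21*(1*3)**2/17) = -190 + (8 - 21*3 + (21/17)*3**2) = -190 + (8 - 63 + (21/17)*9) = -190 + (8 - 63 + 189/17) = -190 - 746/17 = -3976/17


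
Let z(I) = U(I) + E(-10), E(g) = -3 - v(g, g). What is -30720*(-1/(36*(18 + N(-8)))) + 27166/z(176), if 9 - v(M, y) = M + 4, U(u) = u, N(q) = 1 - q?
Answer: 1302463/6399 ≈ 203.54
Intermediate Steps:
v(M, y) = 5 - M (v(M, y) = 9 - (M + 4) = 9 - (4 + M) = 9 + (-4 - M) = 5 - M)
E(g) = -8 + g (E(g) = -3 - (5 - g) = -3 + (-5 + g) = -8 + g)
z(I) = -18 + I (z(I) = I + (-8 - 10) = I - 18 = -18 + I)
-30720*(-1/(36*(18 + N(-8)))) + 27166/z(176) = -30720*(-1/(36*(18 + (1 - 1*(-8))))) + 27166/(-18 + 176) = -30720*(-1/(36*(18 + (1 + 8)))) + 27166/158 = -30720*(-1/(36*(18 + 9))) + 27166*(1/158) = -30720/(27*(-36)) + 13583/79 = -30720/(-972) + 13583/79 = -30720*(-1/972) + 13583/79 = 2560/81 + 13583/79 = 1302463/6399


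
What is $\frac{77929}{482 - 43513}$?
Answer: $- \frac{77929}{43031} \approx -1.811$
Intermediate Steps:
$\frac{77929}{482 - 43513} = \frac{77929}{-43031} = 77929 \left(- \frac{1}{43031}\right) = - \frac{77929}{43031}$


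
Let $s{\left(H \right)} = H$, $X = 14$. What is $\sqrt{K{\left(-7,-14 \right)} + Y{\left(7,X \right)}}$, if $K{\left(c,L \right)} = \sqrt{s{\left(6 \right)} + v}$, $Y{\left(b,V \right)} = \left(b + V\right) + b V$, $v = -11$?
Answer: $\sqrt{119 + i \sqrt{5}} \approx 10.909 + 0.1025 i$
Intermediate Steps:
$Y{\left(b,V \right)} = V + b + V b$ ($Y{\left(b,V \right)} = \left(V + b\right) + V b = V + b + V b$)
$K{\left(c,L \right)} = i \sqrt{5}$ ($K{\left(c,L \right)} = \sqrt{6 - 11} = \sqrt{-5} = i \sqrt{5}$)
$\sqrt{K{\left(-7,-14 \right)} + Y{\left(7,X \right)}} = \sqrt{i \sqrt{5} + \left(14 + 7 + 14 \cdot 7\right)} = \sqrt{i \sqrt{5} + \left(14 + 7 + 98\right)} = \sqrt{i \sqrt{5} + 119} = \sqrt{119 + i \sqrt{5}}$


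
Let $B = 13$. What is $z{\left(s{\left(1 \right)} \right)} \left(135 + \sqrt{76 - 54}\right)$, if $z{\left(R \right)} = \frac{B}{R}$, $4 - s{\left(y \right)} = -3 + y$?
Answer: $\frac{585}{2} + \frac{13 \sqrt{22}}{6} \approx 302.66$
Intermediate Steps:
$s{\left(y \right)} = 7 - y$ ($s{\left(y \right)} = 4 - \left(-3 + y\right) = 7 - y$)
$z{\left(R \right)} = \frac{13}{R}$
$z{\left(s{\left(1 \right)} \right)} \left(135 + \sqrt{76 - 54}\right) = \frac{13}{7 - 1} \left(135 + \sqrt{76 - 54}\right) = \frac{13}{7 - 1} \left(135 + \sqrt{22}\right) = \frac{13}{6} \left(135 + \sqrt{22}\right) = 13 \cdot \frac{1}{6} \left(135 + \sqrt{22}\right) = \frac{13 \left(135 + \sqrt{22}\right)}{6} = \frac{585}{2} + \frac{13 \sqrt{22}}{6}$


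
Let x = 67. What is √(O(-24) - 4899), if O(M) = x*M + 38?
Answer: I*√6469 ≈ 80.43*I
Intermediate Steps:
O(M) = 38 + 67*M (O(M) = 67*M + 38 = 38 + 67*M)
√(O(-24) - 4899) = √((38 + 67*(-24)) - 4899) = √((38 - 1608) - 4899) = √(-1570 - 4899) = √(-6469) = I*√6469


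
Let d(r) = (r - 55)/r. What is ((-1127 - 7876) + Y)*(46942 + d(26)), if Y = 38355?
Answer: 17911514988/13 ≈ 1.3778e+9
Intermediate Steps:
d(r) = (-55 + r)/r
((-1127 - 7876) + Y)*(46942 + d(26)) = ((-1127 - 7876) + 38355)*(46942 + (-55 + 26)/26) = (-9003 + 38355)*(46942 + (1/26)*(-29)) = 29352*(46942 - 29/26) = 29352*(1220463/26) = 17911514988/13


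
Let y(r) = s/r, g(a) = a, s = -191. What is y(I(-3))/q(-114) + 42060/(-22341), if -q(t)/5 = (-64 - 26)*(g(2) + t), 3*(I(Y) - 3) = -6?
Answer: -705185623/375328800 ≈ -1.8788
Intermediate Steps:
I(Y) = 1 (I(Y) = 3 + (⅓)*(-6) = 3 - 2 = 1)
y(r) = -191/r
q(t) = 900 + 450*t (q(t) = -5*(-64 - 26)*(2 + t) = -(-450)*(2 + t) = -5*(-180 - 90*t) = 900 + 450*t)
y(I(-3))/q(-114) + 42060/(-22341) = (-191/1)/(900 + 450*(-114)) + 42060/(-22341) = (-191*1)/(900 - 51300) + 42060*(-1/22341) = -191/(-50400) - 14020/7447 = -191*(-1/50400) - 14020/7447 = 191/50400 - 14020/7447 = -705185623/375328800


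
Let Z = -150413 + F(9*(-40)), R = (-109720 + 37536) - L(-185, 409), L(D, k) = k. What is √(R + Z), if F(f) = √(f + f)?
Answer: √(-223006 + 12*I*√5) ≈ 0.028 + 472.24*I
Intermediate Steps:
R = -72593 (R = (-109720 + 37536) - 1*409 = -72184 - 409 = -72593)
F(f) = √2*√f (F(f) = √(2*f) = √2*√f)
Z = -150413 + 12*I*√5 (Z = -150413 + √2*√(9*(-40)) = -150413 + √2*√(-360) = -150413 + √2*(6*I*√10) = -150413 + 12*I*√5 ≈ -1.5041e+5 + 26.833*I)
√(R + Z) = √(-72593 + (-150413 + 12*I*√5)) = √(-223006 + 12*I*√5)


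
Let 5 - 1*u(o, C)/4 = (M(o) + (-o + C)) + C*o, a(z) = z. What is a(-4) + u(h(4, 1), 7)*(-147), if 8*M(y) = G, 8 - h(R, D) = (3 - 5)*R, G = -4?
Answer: 57326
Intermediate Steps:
h(R, D) = 8 + 2*R (h(R, D) = 8 - (3 - 5)*R = 8 - (-2)*R = 8 + 2*R)
M(y) = -1/2 (M(y) = (1/8)*(-4) = -1/2)
u(o, C) = 22 - 4*C + 4*o - 4*C*o (u(o, C) = 20 - 4*((-1/2 + (-o + C)) + C*o) = 20 - 4*((-1/2 + (C - o)) + C*o) = 20 - 4*((-1/2 + C - o) + C*o) = 20 - 4*(-1/2 + C - o + C*o) = 20 + (2 - 4*C + 4*o - 4*C*o) = 22 - 4*C + 4*o - 4*C*o)
a(-4) + u(h(4, 1), 7)*(-147) = -4 + (22 - 4*7 + 4*(8 + 2*4) - 4*7*(8 + 2*4))*(-147) = -4 + (22 - 28 + 4*(8 + 8) - 4*7*(8 + 8))*(-147) = -4 + (22 - 28 + 4*16 - 4*7*16)*(-147) = -4 + (22 - 28 + 64 - 448)*(-147) = -4 - 390*(-147) = -4 + 57330 = 57326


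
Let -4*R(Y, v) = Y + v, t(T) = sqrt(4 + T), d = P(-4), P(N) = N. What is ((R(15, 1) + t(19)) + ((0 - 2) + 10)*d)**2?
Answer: (-36 + sqrt(23))**2 ≈ 973.70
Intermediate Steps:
d = -4
R(Y, v) = -Y/4 - v/4 (R(Y, v) = -(Y + v)/4 = -Y/4 - v/4)
((R(15, 1) + t(19)) + ((0 - 2) + 10)*d)**2 = (((-1/4*15 - 1/4*1) + sqrt(4 + 19)) + ((0 - 2) + 10)*(-4))**2 = (((-15/4 - 1/4) + sqrt(23)) + (-2 + 10)*(-4))**2 = ((-4 + sqrt(23)) + 8*(-4))**2 = ((-4 + sqrt(23)) - 32)**2 = (-36 + sqrt(23))**2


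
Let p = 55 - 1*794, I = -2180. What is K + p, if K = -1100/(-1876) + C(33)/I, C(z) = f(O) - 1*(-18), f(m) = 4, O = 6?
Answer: -377489599/511210 ≈ -738.42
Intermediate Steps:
C(z) = 22 (C(z) = 4 - 1*(-18) = 4 + 18 = 22)
p = -739 (p = 55 - 794 = -739)
K = 294591/511210 (K = -1100/(-1876) + 22/(-2180) = -1100*(-1/1876) + 22*(-1/2180) = 275/469 - 11/1090 = 294591/511210 ≈ 0.57626)
K + p = 294591/511210 - 739 = -377489599/511210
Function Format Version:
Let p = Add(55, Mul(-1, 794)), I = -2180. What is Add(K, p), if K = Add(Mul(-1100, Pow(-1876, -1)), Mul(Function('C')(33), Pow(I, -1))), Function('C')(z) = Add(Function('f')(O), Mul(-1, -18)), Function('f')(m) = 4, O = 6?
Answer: Rational(-377489599, 511210) ≈ -738.42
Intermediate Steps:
Function('C')(z) = 22 (Function('C')(z) = Add(4, Mul(-1, -18)) = Add(4, 18) = 22)
p = -739 (p = Add(55, -794) = -739)
K = Rational(294591, 511210) (K = Add(Mul(-1100, Pow(-1876, -1)), Mul(22, Pow(-2180, -1))) = Add(Mul(-1100, Rational(-1, 1876)), Mul(22, Rational(-1, 2180))) = Add(Rational(275, 469), Rational(-11, 1090)) = Rational(294591, 511210) ≈ 0.57626)
Add(K, p) = Add(Rational(294591, 511210), -739) = Rational(-377489599, 511210)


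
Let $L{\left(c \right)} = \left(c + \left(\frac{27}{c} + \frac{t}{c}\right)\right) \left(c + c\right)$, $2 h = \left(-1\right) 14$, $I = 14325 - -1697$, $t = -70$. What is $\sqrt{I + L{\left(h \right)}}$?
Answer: $\sqrt{16034} \approx 126.63$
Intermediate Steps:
$I = 16022$ ($I = 14325 + 1697 = 16022$)
$h = -7$ ($h = \frac{\left(-1\right) 14}{2} = \frac{1}{2} \left(-14\right) = -7$)
$L{\left(c \right)} = 2 c \left(c - \frac{43}{c}\right)$ ($L{\left(c \right)} = \left(c + \left(\frac{27}{c} - \frac{70}{c}\right)\right) \left(c + c\right) = \left(c - \frac{43}{c}\right) 2 c = 2 c \left(c - \frac{43}{c}\right)$)
$\sqrt{I + L{\left(h \right)}} = \sqrt{16022 - \left(86 - 2 \left(-7\right)^{2}\right)} = \sqrt{16022 + \left(-86 + 2 \cdot 49\right)} = \sqrt{16022 + \left(-86 + 98\right)} = \sqrt{16022 + 12} = \sqrt{16034}$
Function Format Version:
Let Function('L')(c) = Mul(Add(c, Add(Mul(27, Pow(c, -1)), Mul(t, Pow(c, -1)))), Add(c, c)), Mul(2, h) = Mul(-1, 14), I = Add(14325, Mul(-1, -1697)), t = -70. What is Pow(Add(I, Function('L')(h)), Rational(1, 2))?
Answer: Pow(16034, Rational(1, 2)) ≈ 126.63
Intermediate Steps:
I = 16022 (I = Add(14325, 1697) = 16022)
h = -7 (h = Mul(Rational(1, 2), Mul(-1, 14)) = Mul(Rational(1, 2), -14) = -7)
Function('L')(c) = Mul(2, c, Add(c, Mul(-43, Pow(c, -1)))) (Function('L')(c) = Mul(Add(c, Add(Mul(27, Pow(c, -1)), Mul(-70, Pow(c, -1)))), Add(c, c)) = Mul(Add(c, Mul(-43, Pow(c, -1))), Mul(2, c)) = Mul(2, c, Add(c, Mul(-43, Pow(c, -1)))))
Pow(Add(I, Function('L')(h)), Rational(1, 2)) = Pow(Add(16022, Add(-86, Mul(2, Pow(-7, 2)))), Rational(1, 2)) = Pow(Add(16022, Add(-86, Mul(2, 49))), Rational(1, 2)) = Pow(Add(16022, Add(-86, 98)), Rational(1, 2)) = Pow(Add(16022, 12), Rational(1, 2)) = Pow(16034, Rational(1, 2))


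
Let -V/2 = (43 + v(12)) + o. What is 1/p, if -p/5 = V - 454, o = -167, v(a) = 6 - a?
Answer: 1/970 ≈ 0.0010309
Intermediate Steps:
V = 260 (V = -2*((43 + (6 - 1*12)) - 167) = -2*((43 + (6 - 12)) - 167) = -2*((43 - 6) - 167) = -2*(37 - 167) = -2*(-130) = 260)
p = 970 (p = -5*(260 - 454) = -5*(-194) = 970)
1/p = 1/970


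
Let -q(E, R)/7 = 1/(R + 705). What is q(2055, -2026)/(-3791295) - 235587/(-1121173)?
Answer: 1179890527984754/5615171515115235 ≈ 0.21013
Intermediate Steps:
q(E, R) = -7/(705 + R) (q(E, R) = -7/(R + 705) = -7/(705 + R))
q(2055, -2026)/(-3791295) - 235587/(-1121173) = -7/(705 - 2026)/(-3791295) - 235587/(-1121173) = -7/(-1321)*(-1/3791295) - 235587*(-1/1121173) = -7*(-1/1321)*(-1/3791295) + 235587/1121173 = (7/1321)*(-1/3791295) + 235587/1121173 = -7/5008300695 + 235587/1121173 = 1179890527984754/5615171515115235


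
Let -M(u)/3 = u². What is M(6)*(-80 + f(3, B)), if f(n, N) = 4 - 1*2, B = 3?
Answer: 8424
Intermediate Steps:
f(n, N) = 2 (f(n, N) = 4 - 2 = 2)
M(u) = -3*u²
M(6)*(-80 + f(3, B)) = (-3*6²)*(-80 + 2) = -3*36*(-78) = -108*(-78) = 8424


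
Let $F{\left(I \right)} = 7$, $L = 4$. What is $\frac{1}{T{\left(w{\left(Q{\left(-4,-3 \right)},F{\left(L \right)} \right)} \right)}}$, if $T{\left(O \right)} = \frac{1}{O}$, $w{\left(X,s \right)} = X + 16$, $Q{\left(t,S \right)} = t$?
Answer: $12$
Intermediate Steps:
$w{\left(X,s \right)} = 16 + X$
$\frac{1}{T{\left(w{\left(Q{\left(-4,-3 \right)},F{\left(L \right)} \right)} \right)}} = \frac{1}{\frac{1}{16 - 4}} = \frac{1}{\frac{1}{12}} = 12$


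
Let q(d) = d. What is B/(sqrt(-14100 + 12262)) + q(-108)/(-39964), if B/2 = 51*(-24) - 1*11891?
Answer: 27/9991 + 13115*I*sqrt(1838)/919 ≈ 0.0027024 + 611.82*I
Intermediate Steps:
B = -26230 (B = 2*(51*(-24) - 1*11891) = 2*(-1224 - 11891) = 2*(-13115) = -26230)
B/(sqrt(-14100 + 12262)) + q(-108)/(-39964) = -26230/sqrt(-14100 + 12262) - 108/(-39964) = -26230*(-I*sqrt(1838)/1838) - 108*(-1/39964) = -26230*(-I*sqrt(1838)/1838) + 27/9991 = -(-13115)*I*sqrt(1838)/919 + 27/9991 = 13115*I*sqrt(1838)/919 + 27/9991 = 27/9991 + 13115*I*sqrt(1838)/919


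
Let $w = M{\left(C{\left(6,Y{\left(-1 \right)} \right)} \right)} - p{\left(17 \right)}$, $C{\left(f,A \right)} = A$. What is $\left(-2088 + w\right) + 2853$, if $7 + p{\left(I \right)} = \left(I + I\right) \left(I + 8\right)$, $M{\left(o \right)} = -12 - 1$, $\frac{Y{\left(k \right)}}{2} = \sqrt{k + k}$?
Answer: $-91$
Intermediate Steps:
$Y{\left(k \right)} = 2 \sqrt{2} \sqrt{k}$ ($Y{\left(k \right)} = 2 \sqrt{k + k} = 2 \sqrt{2 k} = 2 \sqrt{2} \sqrt{k}$)
$M{\left(o \right)} = -13$
$p{\left(I \right)} = -7 + 2 I \left(8 + I\right)$ ($p{\left(I \right)} = -7 + \left(I + I\right) \left(I + 8\right) = -7 + 2 I \left(8 + I\right)$)
$w = -856$ ($w = -13 - \left(-7 + 2 \cdot 17^{2} + 16 \cdot 17\right) = -13 - \left(-7 + 2 \cdot 289 + 272\right) = -13 - \left(-7 + 578 + 272\right) = -13 - 843 = -856$)
$\left(-2088 + w\right) + 2853 = \left(-2088 - 856\right) + 2853 = -2944 + 2853 = -91$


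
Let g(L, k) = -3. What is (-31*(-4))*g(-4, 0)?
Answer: -372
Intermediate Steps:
(-31*(-4))*g(-4, 0) = -31*(-4)*(-3) = 124*(-3) = -372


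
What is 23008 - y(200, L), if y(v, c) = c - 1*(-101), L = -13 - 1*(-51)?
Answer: 22869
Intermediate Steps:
L = 38 (L = -13 + 51 = 38)
y(v, c) = 101 + c (y(v, c) = c + 101 = 101 + c)
23008 - y(200, L) = 23008 - (101 + 38) = 23008 - 1*139 = 23008 - 139 = 22869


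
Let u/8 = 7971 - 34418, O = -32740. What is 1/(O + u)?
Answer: -1/244316 ≈ -4.0931e-6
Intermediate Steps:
u = -211576 (u = 8*(7971 - 34418) = 8*(-26447) = -211576)
1/(O + u) = 1/(-32740 - 211576) = 1/(-244316) = -1/244316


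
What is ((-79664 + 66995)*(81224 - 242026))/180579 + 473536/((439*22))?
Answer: 3293465575558/290671997 ≈ 11331.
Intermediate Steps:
((-79664 + 66995)*(81224 - 242026))/180579 + 473536/((439*22)) = -12669*(-160802)*(1/180579) + 473536/9658 = 2037200538*(1/180579) + 473536*(1/9658) = 679066846/60193 + 236768/4829 = 3293465575558/290671997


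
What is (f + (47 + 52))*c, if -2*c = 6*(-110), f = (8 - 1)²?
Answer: 48840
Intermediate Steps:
f = 49 (f = 7² = 49)
c = 330 (c = -3*(-110) = -½*(-660) = 330)
(f + (47 + 52))*c = (49 + (47 + 52))*330 = (49 + 99)*330 = 148*330 = 48840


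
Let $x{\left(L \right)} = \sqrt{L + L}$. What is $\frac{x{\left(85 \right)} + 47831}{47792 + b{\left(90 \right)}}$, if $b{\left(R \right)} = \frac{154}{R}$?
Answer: $\frac{2152395}{2150717} + \frac{45 \sqrt{170}}{2150717} \approx 1.0011$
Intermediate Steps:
$x{\left(L \right)} = \sqrt{2} \sqrt{L}$ ($x{\left(L \right)} = \sqrt{2 L} = \sqrt{2} \sqrt{L}$)
$\frac{x{\left(85 \right)} + 47831}{47792 + b{\left(90 \right)}} = \frac{\sqrt{2} \sqrt{85} + 47831}{47792 + \frac{154}{90}} = \frac{\sqrt{170} + 47831}{47792 + 154 \cdot \frac{1}{90}} = \frac{47831 + \sqrt{170}}{47792 + \frac{77}{45}} = \frac{47831 + \sqrt{170}}{\frac{2150717}{45}} = \left(47831 + \sqrt{170}\right) \frac{45}{2150717} = \frac{2152395}{2150717} + \frac{45 \sqrt{170}}{2150717}$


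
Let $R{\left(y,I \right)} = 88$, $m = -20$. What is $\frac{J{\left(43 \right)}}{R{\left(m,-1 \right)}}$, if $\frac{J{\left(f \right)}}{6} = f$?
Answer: $\frac{129}{44} \approx 2.9318$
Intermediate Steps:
$J{\left(f \right)} = 6 f$
$\frac{J{\left(43 \right)}}{R{\left(m,-1 \right)}} = \frac{6 \cdot 43}{88} = 258 \cdot \frac{1}{88} = \frac{129}{44}$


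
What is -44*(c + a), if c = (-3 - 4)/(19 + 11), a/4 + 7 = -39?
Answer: 121594/15 ≈ 8106.3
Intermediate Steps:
a = -184 (a = -28 + 4*(-39) = -28 - 156 = -184)
c = -7/30 ≈ -0.23333
-44*(c + a) = -44*(-7/30 - 184) = -44*(-5527/30) = 121594/15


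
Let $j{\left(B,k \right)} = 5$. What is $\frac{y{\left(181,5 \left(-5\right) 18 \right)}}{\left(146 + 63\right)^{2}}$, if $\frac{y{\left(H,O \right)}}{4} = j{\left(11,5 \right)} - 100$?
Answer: $- \frac{20}{2299} \approx -0.0086994$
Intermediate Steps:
$y{\left(H,O \right)} = -380$ ($y{\left(H,O \right)} = 4 \left(5 - 100\right) = 4 \left(-95\right) = -380$)
$\frac{y{\left(181,5 \left(-5\right) 18 \right)}}{\left(146 + 63\right)^{2}} = - \frac{380}{\left(146 + 63\right)^{2}} = - \frac{380}{209^{2}} = - \frac{380}{43681} = \left(-380\right) \frac{1}{43681} = - \frac{20}{2299}$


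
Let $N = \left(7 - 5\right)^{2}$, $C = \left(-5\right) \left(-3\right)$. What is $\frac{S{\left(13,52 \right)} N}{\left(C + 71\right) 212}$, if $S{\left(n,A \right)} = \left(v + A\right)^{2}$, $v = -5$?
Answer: $\frac{2209}{4558} \approx 0.48464$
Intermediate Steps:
$C = 15$
$S{\left(n,A \right)} = \left(-5 + A\right)^{2}$
$N = 4$ ($N = 2^{2} = 4$)
$\frac{S{\left(13,52 \right)} N}{\left(C + 71\right) 212} = \frac{\left(-5 + 52\right)^{2} \cdot 4}{\left(15 + 71\right) 212} = \frac{47^{2} \cdot 4}{86 \cdot 212} = \frac{2209 \cdot 4}{18232} = 8836 \cdot \frac{1}{18232} = \frac{2209}{4558}$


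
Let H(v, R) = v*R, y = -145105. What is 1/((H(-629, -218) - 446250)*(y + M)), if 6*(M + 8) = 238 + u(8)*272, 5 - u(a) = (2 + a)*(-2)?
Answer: 1/44495884320 ≈ 2.2474e-11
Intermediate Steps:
u(a) = 9 + 2*a (u(a) = 5 - (2 + a)*(-2) = 5 - (-4 - 2*a) = 5 + (4 + 2*a) = 9 + 2*a)
H(v, R) = R*v
M = 1165 (M = -8 + (238 + (9 + 2*8)*272)/6 = -8 + (238 + (9 + 16)*272)/6 = -8 + (238 + 25*272)/6 = -8 + (238 + 6800)/6 = -8 + (⅙)*7038 = -8 + 1173 = 1165)
1/((H(-629, -218) - 446250)*(y + M)) = 1/((-218*(-629) - 446250)*(-145105 + 1165)) = 1/((137122 - 446250)*(-143940)) = 1/(-309128*(-143940)) = 1/44495884320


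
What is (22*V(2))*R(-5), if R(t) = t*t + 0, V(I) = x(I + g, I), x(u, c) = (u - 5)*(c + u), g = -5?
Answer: 4400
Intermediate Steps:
x(u, c) = (-5 + u)*(c + u)
V(I) = 25 + (-5 + I)² - 10*I + I*(-5 + I) (V(I) = (I - 5)² - 5*I - 5*(I - 5) + I*(I - 5) = (-5 + I)² - 5*I - 5*(-5 + I) + I*(-5 + I) = (-5 + I)² - 5*I + (25 - 5*I) + I*(-5 + I) = 25 + (-5 + I)² - 10*I + I*(-5 + I))
R(t) = t² (R(t) = t² + 0 = t²)
(22*V(2))*R(-5) = (22*(50 - 25*2 + 2*2²))*(-5)² = (22*(50 - 50 + 2*4))*25 = (22*(50 - 50 + 8))*25 = (22*8)*25 = 176*25 = 4400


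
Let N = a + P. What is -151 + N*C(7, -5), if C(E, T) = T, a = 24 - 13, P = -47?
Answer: 29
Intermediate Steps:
a = 11
N = -36 (N = 11 - 47 = -36)
-151 + N*C(7, -5) = -151 - 36*(-5) = -151 + 180 = 29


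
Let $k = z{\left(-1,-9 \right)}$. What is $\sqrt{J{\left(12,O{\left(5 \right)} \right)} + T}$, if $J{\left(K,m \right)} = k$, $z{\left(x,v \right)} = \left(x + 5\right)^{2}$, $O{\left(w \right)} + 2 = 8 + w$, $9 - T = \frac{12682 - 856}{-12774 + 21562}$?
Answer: $\frac{\sqrt{2702362}}{338} \approx 4.8636$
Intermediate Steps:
$T = \frac{33633}{4394}$ ($T = 9 - \frac{12682 - 856}{-12774 + 21562} = 9 - \frac{11826}{8788} = 9 - 11826 \cdot \frac{1}{8788} = 9 - \frac{5913}{4394} = \frac{33633}{4394} \approx 7.6543$)
$O{\left(w \right)} = 6 + w$ ($O{\left(w \right)} = -2 + \left(8 + w\right) = 6 + w$)
$z{\left(x,v \right)} = \left(5 + x\right)^{2}$
$k = 16$ ($k = \left(5 - 1\right)^{2} = 4^{2} = 16$)
$J{\left(K,m \right)} = 16$
$\sqrt{J{\left(12,O{\left(5 \right)} \right)} + T} = \sqrt{16 + \frac{33633}{4394}} = \sqrt{\frac{103937}{4394}} = \frac{\sqrt{2702362}}{338}$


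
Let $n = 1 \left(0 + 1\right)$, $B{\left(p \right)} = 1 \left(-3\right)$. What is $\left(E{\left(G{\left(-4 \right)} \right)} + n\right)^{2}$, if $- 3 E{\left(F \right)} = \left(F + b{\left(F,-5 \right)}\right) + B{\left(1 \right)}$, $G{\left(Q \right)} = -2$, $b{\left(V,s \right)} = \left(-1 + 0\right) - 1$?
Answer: $\frac{100}{9} \approx 11.111$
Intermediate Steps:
$b{\left(V,s \right)} = -2$ ($b{\left(V,s \right)} = -1 - 1 = -2$)
$B{\left(p \right)} = -3$
$n = 1$ ($n = 1 \cdot 1 = 1$)
$E{\left(F \right)} = \frac{5}{3} - \frac{F}{3}$ ($E{\left(F \right)} = - \frac{\left(F - 2\right) - 3}{3} = - \frac{\left(-2 + F\right) - 3}{3} = - \frac{-5 + F}{3} = \frac{5}{3} - \frac{F}{3}$)
$\left(E{\left(G{\left(-4 \right)} \right)} + n\right)^{2} = \left(\left(\frac{5}{3} - - \frac{2}{3}\right) + 1\right)^{2} = \left(\left(\frac{5}{3} + \frac{2}{3}\right) + 1\right)^{2} = \left(\frac{7}{3} + 1\right)^{2} = \left(\frac{10}{3}\right)^{2} = \frac{100}{9}$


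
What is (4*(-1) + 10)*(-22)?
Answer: -132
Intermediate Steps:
(4*(-1) + 10)*(-22) = (-4 + 10)*(-22) = 6*(-22) = -132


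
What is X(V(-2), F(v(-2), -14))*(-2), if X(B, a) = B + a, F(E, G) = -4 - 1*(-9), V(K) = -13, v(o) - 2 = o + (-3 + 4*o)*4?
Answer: 16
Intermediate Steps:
v(o) = -10 + 17*o (v(o) = 2 + (o + (-3 + 4*o)*4) = 2 + (o + (-12 + 16*o)) = 2 + (-12 + 17*o) = -10 + 17*o)
F(E, G) = 5 (F(E, G) = -4 + 9 = 5)
X(V(-2), F(v(-2), -14))*(-2) = (-13 + 5)*(-2) = -8*(-2) = 16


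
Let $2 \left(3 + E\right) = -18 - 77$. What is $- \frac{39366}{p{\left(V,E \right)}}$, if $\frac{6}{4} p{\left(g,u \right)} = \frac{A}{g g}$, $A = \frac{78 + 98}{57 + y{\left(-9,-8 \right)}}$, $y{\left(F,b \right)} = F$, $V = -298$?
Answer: $- \frac{15731362188}{11} \approx -1.4301 \cdot 10^{9}$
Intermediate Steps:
$A = \frac{11}{3}$ ($A = \frac{78 + 98}{57 - 9} = \frac{176}{48} = 176 \cdot \frac{1}{48} = \frac{11}{3} \approx 3.6667$)
$E = - \frac{101}{2}$ ($E = -3 + \frac{-18 - 77}{2} = -3 + \frac{1}{2} \left(-95\right) = -3 - \frac{95}{2} = - \frac{101}{2} \approx -50.5$)
$p{\left(g,u \right)} = \frac{22}{9 g^{2}}$ ($p{\left(g,u \right)} = \frac{2 \frac{11}{3 g g}}{3} = \frac{2 \frac{11}{3 g^{2}}}{3} = \frac{22}{9 g^{2}}$)
$- \frac{39366}{p{\left(V,E \right)}} = - \frac{39366}{\frac{22}{9} \cdot \frac{1}{88804}} = - \frac{39366}{\frac{11}{399618}} = \left(-39366\right) \frac{399618}{11} = - \frac{15731362188}{11}$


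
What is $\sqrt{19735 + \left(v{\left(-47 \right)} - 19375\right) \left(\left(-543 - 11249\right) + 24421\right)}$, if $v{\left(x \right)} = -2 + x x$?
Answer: $i \sqrt{216794937} \approx 14724.0 i$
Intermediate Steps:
$v{\left(x \right)} = -2 + x^{2}$
$\sqrt{19735 + \left(v{\left(-47 \right)} - 19375\right) \left(\left(-543 - 11249\right) + 24421\right)} = \sqrt{19735 + \left(\left(-2 + \left(-47\right)^{2}\right) - 19375\right) \left(\left(-543 - 11249\right) + 24421\right)} = \sqrt{19735 + \left(\left(-2 + 2209\right) - 19375\right) \left(\left(-543 - 11249\right) + 24421\right)} = \sqrt{19735 + \left(2207 - 19375\right) \left(-11792 + 24421\right)} = \sqrt{19735 - 216814672} = \sqrt{-216794937} = i \sqrt{216794937}$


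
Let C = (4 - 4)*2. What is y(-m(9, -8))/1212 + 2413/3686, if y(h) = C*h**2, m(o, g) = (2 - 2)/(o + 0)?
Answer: 127/194 ≈ 0.65464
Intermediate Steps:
m(o, g) = 0 (m(o, g) = 0/o = 0)
C = 0 (C = 0*2 = 0)
y(h) = 0 (y(h) = 0*h**2 = 0)
y(-m(9, -8))/1212 + 2413/3686 = 0/1212 + 2413/3686 = 0*(1/1212) + 2413*(1/3686) = 0 + 127/194 = 127/194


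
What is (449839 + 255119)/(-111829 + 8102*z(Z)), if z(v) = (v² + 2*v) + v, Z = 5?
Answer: 704958/212251 ≈ 3.3213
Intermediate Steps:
z(v) = v² + 3*v
(449839 + 255119)/(-111829 + 8102*z(Z)) = (449839 + 255119)/(-111829 + 8102*(5*(3 + 5))) = 704958/(-111829 + 8102*(5*8)) = 704958/(-111829 + 8102*40) = 704958/(-111829 + 324080) = 704958/212251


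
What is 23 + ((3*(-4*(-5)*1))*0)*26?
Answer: 23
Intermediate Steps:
23 + ((3*(-4*(-5)*1))*0)*26 = 23 + ((3*(20*1))*0)*26 = 23 + ((3*20)*0)*26 = 23 + (60*0)*26 = 23 + 0*26 = 23 + 0 = 23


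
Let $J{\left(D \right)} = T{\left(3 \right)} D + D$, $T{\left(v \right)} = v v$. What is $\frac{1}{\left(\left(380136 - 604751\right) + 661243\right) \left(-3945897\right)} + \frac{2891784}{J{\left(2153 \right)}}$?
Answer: $\frac{2491111588722471107}{18546901326376740} \approx 134.31$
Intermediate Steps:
$T{\left(v \right)} = v^{2}$
$J{\left(D \right)} = 10 D$ ($J{\left(D \right)} = 3^{2} D + D = 9 D + D = 10 D$)
$\frac{1}{\left(\left(380136 - 604751\right) + 661243\right) \left(-3945897\right)} + \frac{2891784}{J{\left(2153 \right)}} = \frac{1}{\left(\left(380136 - 604751\right) + 661243\right) \left(-3945897\right)} + \frac{2891784}{10 \cdot 2153} = \frac{1}{\left(380136 - 604751\right) + 661243} \left(- \frac{1}{3945897}\right) + \frac{2891784}{21530} = \frac{1}{-224615 + 661243} \left(- \frac{1}{3945897}\right) + 2891784 \cdot \frac{1}{21530} = \frac{1}{436628} \left(- \frac{1}{3945897}\right) + \frac{1445892}{10765} = - \frac{1}{1722889115316} + \frac{1445892}{10765} = \frac{2491111588722471107}{18546901326376740}$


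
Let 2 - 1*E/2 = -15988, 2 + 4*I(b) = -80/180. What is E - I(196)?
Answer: 575651/18 ≈ 31981.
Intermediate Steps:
I(b) = -11/18 (I(b) = -½ + (-80/180)/4 = -½ + (-80*1/180)/4 = -½ + (¼)*(-4/9) = -½ - ⅑ = -11/18)
E = 31980 (E = 4 - 2*(-15988) = 4 + 31976 = 31980)
E - I(196) = 31980 - 1*(-11/18) = 31980 + 11/18 = 575651/18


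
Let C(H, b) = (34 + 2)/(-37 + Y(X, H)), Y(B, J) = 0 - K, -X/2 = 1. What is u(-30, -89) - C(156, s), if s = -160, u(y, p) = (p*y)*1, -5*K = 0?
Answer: 98826/37 ≈ 2671.0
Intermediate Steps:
K = 0 (K = -1/5*0 = 0)
X = -2 (X = -2*1 = -2)
u(y, p) = p*y
Y(B, J) = 0 (Y(B, J) = 0 - 1*0 = 0 + 0 = 0)
C(H, b) = -36/37 (C(H, b) = (34 + 2)/(-37 + 0) = 36/(-37) = 36*(-1/37) = -36/37)
u(-30, -89) - C(156, s) = -89*(-30) - 1*(-36/37) = 2670 + 36/37 = 98826/37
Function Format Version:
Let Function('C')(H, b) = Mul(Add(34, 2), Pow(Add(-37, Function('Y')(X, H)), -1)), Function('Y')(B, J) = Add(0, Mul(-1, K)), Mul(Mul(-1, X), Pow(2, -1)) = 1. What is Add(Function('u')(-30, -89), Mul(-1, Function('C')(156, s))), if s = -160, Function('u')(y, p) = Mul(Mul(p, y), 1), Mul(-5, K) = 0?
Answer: Rational(98826, 37) ≈ 2671.0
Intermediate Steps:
K = 0 (K = Mul(Rational(-1, 5), 0) = 0)
X = -2 (X = Mul(-2, 1) = -2)
Function('u')(y, p) = Mul(p, y)
Function('Y')(B, J) = 0 (Function('Y')(B, J) = Add(0, Mul(-1, 0)) = Add(0, 0) = 0)
Function('C')(H, b) = Rational(-36, 37) (Function('C')(H, b) = Mul(Add(34, 2), Pow(Add(-37, 0), -1)) = Mul(36, Pow(-37, -1)) = Mul(36, Rational(-1, 37)) = Rational(-36, 37))
Add(Function('u')(-30, -89), Mul(-1, Function('C')(156, s))) = Add(Mul(-89, -30), Mul(-1, Rational(-36, 37))) = Add(2670, Rational(36, 37)) = Rational(98826, 37)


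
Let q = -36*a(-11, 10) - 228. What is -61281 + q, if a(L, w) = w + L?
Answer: -61473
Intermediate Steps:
a(L, w) = L + w
q = -192 (q = -36*(-11 + 10) - 228 = -36*(-1) - 228 = 36 - 228 = -192)
-61281 + q = -61281 - 192 = -61473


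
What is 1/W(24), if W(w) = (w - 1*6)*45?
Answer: 1/810 ≈ 0.0012346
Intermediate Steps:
W(w) = -270 + 45*w (W(w) = (w - 6)*45 = (-6 + w)*45 = -270 + 45*w)
1/W(24) = 1/(-270 + 45*24) = 1/(-270 + 1080) = 1/810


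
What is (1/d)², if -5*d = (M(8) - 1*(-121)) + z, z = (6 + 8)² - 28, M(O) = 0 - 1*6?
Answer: 25/80089 ≈ 0.00031215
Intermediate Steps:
M(O) = -6 (M(O) = 0 - 6 = -6)
z = 168 (z = 14² - 28 = 196 - 28 = 168)
d = -283/5 (d = -((-6 - 1*(-121)) + 168)/5 = -((-6 + 121) + 168)/5 = -(115 + 168)/5 = -⅕*283 = -283/5 ≈ -56.600)
(1/d)² = (1/(-283/5))² = (-5/283)² = 25/80089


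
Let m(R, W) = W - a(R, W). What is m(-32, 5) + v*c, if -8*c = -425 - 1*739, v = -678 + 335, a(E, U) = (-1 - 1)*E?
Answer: -99931/2 ≈ -49966.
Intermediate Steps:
a(E, U) = -2*E
m(R, W) = W + 2*R (m(R, W) = W - (-2)*R = W + 2*R)
v = -343
c = 291/2 (c = -(-425 - 1*739)/8 = -(-425 - 739)/8 = -⅛*(-1164) = 291/2 ≈ 145.50)
m(-32, 5) + v*c = (5 + 2*(-32)) - 343*291/2 = (5 - 64) - 99813/2 = -59 - 99813/2 = -99931/2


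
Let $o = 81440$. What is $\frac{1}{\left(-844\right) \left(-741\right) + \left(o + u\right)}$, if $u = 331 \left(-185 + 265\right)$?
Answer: $\frac{1}{733324} \approx 1.3637 \cdot 10^{-6}$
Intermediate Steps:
$u = 26480$ ($u = 331 \cdot 80 = 26480$)
$\frac{1}{\left(-844\right) \left(-741\right) + \left(o + u\right)} = \frac{1}{\left(-844\right) \left(-741\right) + \left(81440 + 26480\right)} = \frac{1}{625404 + 107920} = \frac{1}{733324}$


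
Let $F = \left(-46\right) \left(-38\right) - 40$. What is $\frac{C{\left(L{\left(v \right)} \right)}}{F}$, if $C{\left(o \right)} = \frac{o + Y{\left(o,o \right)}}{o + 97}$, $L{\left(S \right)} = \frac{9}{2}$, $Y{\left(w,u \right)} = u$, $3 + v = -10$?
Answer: $\frac{9}{173362} \approx 5.1914 \cdot 10^{-5}$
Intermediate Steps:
$v = -13$ ($v = -3 - 10 = -13$)
$L{\left(S \right)} = \frac{9}{2}$ ($L{\left(S \right)} = 9 \cdot \frac{1}{2} = \frac{9}{2}$)
$C{\left(o \right)} = \frac{2 o}{97 + o}$ ($C{\left(o \right)} = \frac{o + o}{o + 97} = \frac{2 o}{97 + o}$)
$F = 1708$ ($F = 1748 - 40 = 1708$)
$\frac{C{\left(L{\left(v \right)} \right)}}{F} = \frac{2 \cdot \frac{9}{2} \frac{1}{97 + \frac{9}{2}}}{1708} = 2 \cdot \frac{9}{2} \frac{1}{\frac{203}{2}} \cdot \frac{1}{1708} = 2 \cdot \frac{9}{2} \cdot \frac{2}{203} \cdot \frac{1}{1708} = \frac{18}{203} \cdot \frac{1}{1708} = \frac{9}{173362}$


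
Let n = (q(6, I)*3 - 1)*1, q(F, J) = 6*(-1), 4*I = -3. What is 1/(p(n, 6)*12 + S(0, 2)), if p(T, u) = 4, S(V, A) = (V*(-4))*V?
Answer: 1/48 ≈ 0.020833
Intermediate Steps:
S(V, A) = -4*V² (S(V, A) = (-4*V)*V = -4*V²)
I = -¾ (I = (¼)*(-3) = -¾ ≈ -0.75000)
q(F, J) = -6
n = -19 (n = (-6*3 - 1)*1 = (-18 - 1)*1 = -19*1 = -19)
1/(p(n, 6)*12 + S(0, 2)) = 1/(4*12 - 4*0²) = 1/(48 - 4*0) = 1/(48 + 0) = 1/48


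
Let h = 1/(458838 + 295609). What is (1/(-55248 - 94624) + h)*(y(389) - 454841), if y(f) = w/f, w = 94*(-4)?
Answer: 106969585876875/43984417024976 ≈ 2.4320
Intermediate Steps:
w = -376
y(f) = -376/f
h = 1/754447 ≈ 1.3255e-6
(1/(-55248 - 94624) + h)*(y(389) - 454841) = (1/(-55248 - 94624) + 1/754447)*(-376/389 - 454841) = (1/(-149872) + 1/754447)*(-376*1/389 - 454841) = (-1/149872 + 1/754447)*(-376/389 - 454841) = -604575/113070480784*(-176933525/389) = 106969585876875/43984417024976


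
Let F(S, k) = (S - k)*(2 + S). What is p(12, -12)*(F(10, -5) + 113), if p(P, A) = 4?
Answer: 1172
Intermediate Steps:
F(S, k) = (2 + S)*(S - k)
p(12, -12)*(F(10, -5) + 113) = 4*((10² - 2*(-5) + 2*10 - 1*10*(-5)) + 113) = 4*((100 + 10 + 20 + 50) + 113) = 4*(180 + 113) = 4*293 = 1172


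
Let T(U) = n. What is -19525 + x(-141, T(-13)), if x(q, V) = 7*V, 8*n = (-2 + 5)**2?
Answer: -156137/8 ≈ -19517.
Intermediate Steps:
n = 9/8 (n = (-2 + 5)**2/8 = (1/8)*3**2 = (1/8)*9 = 9/8 ≈ 1.1250)
T(U) = 9/8
-19525 + x(-141, T(-13)) = -19525 + 7*(9/8) = -19525 + 63/8 = -156137/8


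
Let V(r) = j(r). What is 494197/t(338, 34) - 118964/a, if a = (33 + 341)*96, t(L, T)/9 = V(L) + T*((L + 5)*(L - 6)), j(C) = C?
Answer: -172001851891/52134250608 ≈ -3.2992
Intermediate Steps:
V(r) = r
t(L, T) = 9*L + 9*T*(-6 + L)*(5 + L) (t(L, T) = 9*(L + T*((L + 5)*(L - 6))) = 9*(L + T*((5 + L)*(-6 + L))) = 9*(L + T*((-6 + L)*(5 + L))) = 9*(L + T*(-6 + L)*(5 + L)) = 9*L + 9*T*(-6 + L)*(5 + L))
a = 35904 (a = 374*96 = 35904)
494197/t(338, 34) - 118964/a = 494197/(-270*34 + 9*338 - 9*338*34 + 9*34*338²) - 118964/35904 = 494197/(-9180 + 3042 - 103428 + 9*34*114244) - 118964*1/35904 = 494197/(-9180 + 3042 - 103428 + 34958664) - 29741/8976 = 494197/34849098 - 29741/8976 = -172001851891/52134250608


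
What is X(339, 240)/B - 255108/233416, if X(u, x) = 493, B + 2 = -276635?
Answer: -17671846471/16142875498 ≈ -1.0947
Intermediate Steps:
B = -276637 (B = -2 - 276635 = -276637)
X(339, 240)/B - 255108/233416 = 493/(-276637) - 255108/233416 = 493*(-1/276637) - 255108*1/233416 = -493/276637 - 63777/58354 = -17671846471/16142875498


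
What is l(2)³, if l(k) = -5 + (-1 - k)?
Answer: -512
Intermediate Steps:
l(k) = -6 - k
l(2)³ = (-6 - 1*2)³ = (-6 - 2)³ = (-8)³ = -512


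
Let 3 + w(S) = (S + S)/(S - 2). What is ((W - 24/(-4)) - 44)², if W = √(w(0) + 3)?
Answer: 1444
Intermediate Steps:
w(S) = -3 + 2*S/(-2 + S) (w(S) = -3 + (S + S)/(S - 2) = -3 + (2*S)/(-2 + S) = -3 + 2*S/(-2 + S))
W = 0 (W = √((6 - 1*0)/(-2 + 0) + 3) = √((6 + 0)/(-2) + 3) = √(-½*6 + 3) = √(-3 + 3) = √0 = 0)
((W - 24/(-4)) - 44)² = ((0 - 24/(-4)) - 44)² = ((0 - 24*(-1)/4) - 44)² = ((0 - 6*(-1)) - 44)² = ((0 + 6) - 44)² = (6 - 44)² = (-38)² = 1444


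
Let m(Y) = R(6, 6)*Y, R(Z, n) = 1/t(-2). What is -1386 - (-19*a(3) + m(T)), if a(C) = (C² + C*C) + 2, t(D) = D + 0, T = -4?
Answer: -1008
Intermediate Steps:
t(D) = D
a(C) = 2 + 2*C² (a(C) = (C² + C²) + 2 = 2*C² + 2 = 2 + 2*C²)
R(Z, n) = -½ (R(Z, n) = 1/(-2) = -½)
m(Y) = -Y/2
-1386 - (-19*a(3) + m(T)) = -1386 - (-19*(2 + 2*3²) - ½*(-4)) = -1386 - (-19*(2 + 2*9) + 2) = -1386 - (-19*(2 + 18) + 2) = -1386 - (-19*20 + 2) = -1386 - (-380 + 2) = -1386 - 1*(-378) = -1386 + 378 = -1008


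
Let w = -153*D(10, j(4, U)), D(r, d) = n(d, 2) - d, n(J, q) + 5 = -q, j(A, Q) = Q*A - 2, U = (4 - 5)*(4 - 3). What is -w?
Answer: -153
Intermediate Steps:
U = -1 (U = -1*1 = -1)
j(A, Q) = -2 + A*Q (j(A, Q) = A*Q - 2 = -2 + A*Q)
n(J, q) = -5 - q
D(r, d) = -7 - d (D(r, d) = (-5 - 1*2) - d = (-5 - 2) - d = -7 - d)
w = 153 (w = -153*(-7 - (-2 + 4*(-1))) = -153*(-7 - (-2 - 4)) = -153*(-7 - 1*(-6)) = -153*(-7 + 6) = -153*(-1) = 153)
-w = -1*153 = -153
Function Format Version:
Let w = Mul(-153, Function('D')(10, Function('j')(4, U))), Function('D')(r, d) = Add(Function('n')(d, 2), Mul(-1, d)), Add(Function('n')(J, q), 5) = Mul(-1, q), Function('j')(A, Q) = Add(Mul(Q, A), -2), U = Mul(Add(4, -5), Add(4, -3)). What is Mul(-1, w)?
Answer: -153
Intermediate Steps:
U = -1 (U = Mul(-1, 1) = -1)
Function('j')(A, Q) = Add(-2, Mul(A, Q)) (Function('j')(A, Q) = Add(Mul(A, Q), -2) = Add(-2, Mul(A, Q)))
Function('n')(J, q) = Add(-5, Mul(-1, q))
Function('D')(r, d) = Add(-7, Mul(-1, d)) (Function('D')(r, d) = Add(Add(-5, Mul(-1, 2)), Mul(-1, d)) = Add(Add(-5, -2), Mul(-1, d)) = Add(-7, Mul(-1, d)))
w = 153 (w = Mul(-153, Add(-7, Mul(-1, Add(-2, Mul(4, -1))))) = Mul(-153, Add(-7, Mul(-1, Add(-2, -4)))) = Mul(-153, Add(-7, Mul(-1, -6))) = Mul(-153, Add(-7, 6)) = Mul(-153, -1) = 153)
Mul(-1, w) = Mul(-1, 153) = -153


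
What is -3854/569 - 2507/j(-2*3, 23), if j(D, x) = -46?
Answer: 54313/1138 ≈ 47.727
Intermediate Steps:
-3854/569 - 2507/j(-2*3, 23) = -3854/569 - 2507/(-46) = -3854*1/569 - 2507*(-1/46) = -3854/569 + 109/2 = 54313/1138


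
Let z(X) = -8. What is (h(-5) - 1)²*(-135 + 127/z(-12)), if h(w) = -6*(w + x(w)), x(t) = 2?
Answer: -348823/8 ≈ -43603.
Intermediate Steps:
h(w) = -12 - 6*w (h(w) = -6*(w + 2) = -6*(2 + w) = -3*(4 + 2*w) = -12 - 6*w)
(h(-5) - 1)²*(-135 + 127/z(-12)) = ((-12 - 6*(-5)) - 1)²*(-135 + 127/(-8)) = ((-12 + 30) - 1)²*(-135 + 127*(-⅛)) = (18 - 1)²*(-135 - 127/8) = 17²*(-1207/8) = 289*(-1207/8) = -348823/8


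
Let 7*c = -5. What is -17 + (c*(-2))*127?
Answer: 1151/7 ≈ 164.43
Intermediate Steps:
c = -5/7 (c = (⅐)*(-5) = -5/7 ≈ -0.71429)
-17 + (c*(-2))*127 = -17 - 5/7*(-2)*127 = -17 + (10/7)*127 = -17 + 1270/7 = 1151/7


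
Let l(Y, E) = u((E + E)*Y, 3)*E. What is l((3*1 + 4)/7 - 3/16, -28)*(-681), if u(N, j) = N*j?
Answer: -2602782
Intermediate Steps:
l(Y, E) = 6*Y*E² (l(Y, E) = (((E + E)*Y)*3)*E = (((2*E)*Y)*3)*E = ((2*E*Y)*3)*E = (6*E*Y)*E = 6*Y*E²)
l((3*1 + 4)/7 - 3/16, -28)*(-681) = (6*((3*1 + 4)/7 - 3/16)*(-28)²)*(-681) = (6*((3 + 4)*(⅐) - 3*1/16)*784)*(-681) = (6*(7*(⅐) - 3/16)*784)*(-681) = (6*(1 - 3/16)*784)*(-681) = (6*(13/16)*784)*(-681) = 3822*(-681) = -2602782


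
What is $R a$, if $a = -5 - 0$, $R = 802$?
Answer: $-4010$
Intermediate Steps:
$a = -5$ ($a = -5 + 0 = -5$)
$R a = 802 \left(-5\right) = -4010$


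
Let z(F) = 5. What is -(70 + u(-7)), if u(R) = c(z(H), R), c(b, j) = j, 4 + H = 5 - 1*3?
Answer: -63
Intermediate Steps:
H = -2 (H = -4 + (5 - 1*3) = -4 + (5 - 3) = -4 + 2 = -2)
u(R) = R
-(70 + u(-7)) = -(70 - 7) = -1*63 = -63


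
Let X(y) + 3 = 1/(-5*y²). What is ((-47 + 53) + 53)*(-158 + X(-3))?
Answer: -427514/45 ≈ -9500.3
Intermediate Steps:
X(y) = -3 - 1/(5*y²) (X(y) = -3 + 1/(-5*y²) = -3 - 1/(5*y²))
((-47 + 53) + 53)*(-158 + X(-3)) = ((-47 + 53) + 53)*(-158 + (-3 - ⅕/(-3)²)) = (6 + 53)*(-158 + (-3 - ⅕*⅑)) = 59*(-158 + (-3 - 1/45)) = 59*(-158 - 136/45) = 59*(-7246/45) = -427514/45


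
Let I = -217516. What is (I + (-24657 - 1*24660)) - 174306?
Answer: -441139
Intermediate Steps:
(I + (-24657 - 1*24660)) - 174306 = (-217516 + (-24657 - 1*24660)) - 174306 = (-217516 + (-24657 - 24660)) - 174306 = (-217516 - 49317) - 174306 = -266833 - 174306 = -441139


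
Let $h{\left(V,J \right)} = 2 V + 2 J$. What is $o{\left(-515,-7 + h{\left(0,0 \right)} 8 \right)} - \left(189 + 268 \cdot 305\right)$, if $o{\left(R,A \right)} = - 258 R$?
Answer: $50941$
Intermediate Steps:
$h{\left(V,J \right)} = 2 J + 2 V$
$o{\left(-515,-7 + h{\left(0,0 \right)} 8 \right)} - \left(189 + 268 \cdot 305\right) = \left(-258\right) \left(-515\right) - \left(189 + 268 \cdot 305\right) = 132870 - \left(189 + 81740\right) = 132870 - 81929 = 50941$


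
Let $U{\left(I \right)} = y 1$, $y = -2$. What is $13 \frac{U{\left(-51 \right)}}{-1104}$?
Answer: $\frac{13}{552} \approx 0.023551$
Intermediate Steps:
$U{\left(I \right)} = -2$ ($U{\left(I \right)} = \left(-2\right) 1 = -2$)
$13 \frac{U{\left(-51 \right)}}{-1104} = 13 \left(- \frac{2}{-1104}\right) = 13 \left(\left(-2\right) \left(- \frac{1}{1104}\right)\right) = 13 \cdot \frac{1}{552} = \frac{13}{552}$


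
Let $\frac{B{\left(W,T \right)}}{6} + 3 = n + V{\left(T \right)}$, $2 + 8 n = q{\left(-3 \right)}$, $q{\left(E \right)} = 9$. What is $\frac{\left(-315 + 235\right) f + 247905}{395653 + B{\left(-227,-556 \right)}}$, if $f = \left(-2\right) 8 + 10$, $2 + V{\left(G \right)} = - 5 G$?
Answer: $\frac{993540}{1649233} \approx 0.60243$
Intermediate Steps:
$n = \frac{7}{8}$ ($n = - \frac{1}{4} + \frac{1}{8} \cdot 9 = - \frac{1}{4} + \frac{9}{8} = \frac{7}{8} \approx 0.875$)
$V{\left(G \right)} = -2 - 5 G$
$B{\left(W,T \right)} = - \frac{99}{4} - 30 T$ ($B{\left(W,T \right)} = -18 + 6 \left(\frac{7}{8} - \left(2 + 5 T\right)\right) = -18 + 6 \left(- \frac{9}{8} - 5 T\right) = -18 - \left(\frac{27}{4} + 30 T\right) = - \frac{99}{4} - 30 T$)
$f = -6$ ($f = -16 + 10 = -6$)
$\frac{\left(-315 + 235\right) f + 247905}{395653 + B{\left(-227,-556 \right)}} = \frac{\left(-315 + 235\right) \left(-6\right) + 247905}{395653 - - \frac{66621}{4}} = \frac{\left(-80\right) \left(-6\right) + 247905}{395653 + \left(- \frac{99}{4} + 16680\right)} = \frac{480 + 247905}{395653 + \frac{66621}{4}} = \frac{248385}{\frac{1649233}{4}} = 248385 \cdot \frac{4}{1649233} = \frac{993540}{1649233}$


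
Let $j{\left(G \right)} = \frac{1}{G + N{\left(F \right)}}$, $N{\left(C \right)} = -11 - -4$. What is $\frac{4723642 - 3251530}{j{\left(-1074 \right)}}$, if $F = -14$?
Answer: $-1591353072$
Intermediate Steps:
$N{\left(C \right)} = -7$ ($N{\left(C \right)} = -11 + 4 = -7$)
$j{\left(G \right)} = \frac{1}{-7 + G}$ ($j{\left(G \right)} = \frac{1}{G - 7} = \frac{1}{-7 + G}$)
$\frac{4723642 - 3251530}{j{\left(-1074 \right)}} = \frac{4723642 - 3251530}{\frac{1}{-7 - 1074}} = \frac{1472112}{\frac{1}{-1081}} = \frac{1472112}{- \frac{1}{1081}} = 1472112 \left(-1081\right) = -1591353072$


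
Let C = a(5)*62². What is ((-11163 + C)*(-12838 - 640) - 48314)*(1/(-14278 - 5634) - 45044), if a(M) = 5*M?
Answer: 128351971803770850/2489 ≈ 5.1568e+13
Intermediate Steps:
C = 96100 (C = (5*5)*62² = 25*3844 = 96100)
((-11163 + C)*(-12838 - 640) - 48314)*(1/(-14278 - 5634) - 45044) = ((-11163 + 96100)*(-12838 - 640) - 48314)*(1/(-14278 - 5634) - 45044) = (84937*(-13478) - 48314)*(1/(-19912) - 45044) = (-1144780886 - 48314)*(-1/19912 - 45044) = -1144829200*(-896916129/19912) = 128351971803770850/2489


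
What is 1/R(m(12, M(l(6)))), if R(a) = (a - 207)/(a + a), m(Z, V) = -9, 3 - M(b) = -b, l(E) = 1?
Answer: 1/12 ≈ 0.083333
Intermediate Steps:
M(b) = 3 + b (M(b) = 3 - (-1)*b = 3 + b)
R(a) = (-207 + a)/(2*a) (R(a) = (-207 + a)/((2*a)) = (-207 + a)*(1/(2*a)) = (-207 + a)/(2*a))
1/R(m(12, M(l(6)))) = 1/((1/2)*(-207 - 9)/(-9)) = 1/((1/2)*(-1/9)*(-216)) = 1/12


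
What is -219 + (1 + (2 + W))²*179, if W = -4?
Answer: -40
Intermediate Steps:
-219 + (1 + (2 + W))²*179 = -219 + (1 + (2 - 4))²*179 = -219 + (1 - 2)²*179 = -219 + (-1)²*179 = -219 + 1*179 = -219 + 179 = -40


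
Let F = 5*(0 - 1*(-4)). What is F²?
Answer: 400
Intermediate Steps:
F = 20 (F = 5*(0 + 4) = 5*4 = 20)
F² = 20² = 400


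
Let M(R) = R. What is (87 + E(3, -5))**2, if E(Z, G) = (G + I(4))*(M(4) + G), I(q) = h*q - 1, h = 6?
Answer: 4761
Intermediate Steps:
I(q) = -1 + 6*q (I(q) = 6*q - 1 = -1 + 6*q)
E(Z, G) = (4 + G)*(23 + G) (E(Z, G) = (G + (-1 + 6*4))*(4 + G) = (G + (-1 + 24))*(4 + G) = (G + 23)*(4 + G) = (23 + G)*(4 + G) = (4 + G)*(23 + G))
(87 + E(3, -5))**2 = (87 + (92 + (-5)**2 + 27*(-5)))**2 = (87 + (92 + 25 - 135))**2 = (87 - 18)**2 = 69**2 = 4761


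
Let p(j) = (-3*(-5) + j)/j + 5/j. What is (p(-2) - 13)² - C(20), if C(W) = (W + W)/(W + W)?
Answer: 483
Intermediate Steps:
C(W) = 1 (C(W) = (2*W)/((2*W)) = (2*W)*(1/(2*W)) = 1)
p(j) = 5/j + (15 + j)/j (p(j) = (15 + j)/j + 5/j = 5/j + (15 + j)/j)
(p(-2) - 13)² - C(20) = ((20 - 2)/(-2) - 13)² - 1*1 = (-½*18 - 13)² - 1 = (-9 - 13)² - 1 = (-22)² - 1 = 484 - 1 = 483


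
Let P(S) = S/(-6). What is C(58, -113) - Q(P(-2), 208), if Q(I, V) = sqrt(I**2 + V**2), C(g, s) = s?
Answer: -113 - sqrt(389377)/3 ≈ -321.00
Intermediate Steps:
P(S) = -S/6 (P(S) = S*(-1/6) = -S/6)
C(58, -113) - Q(P(-2), 208) = -113 - sqrt((-1/6*(-2))**2 + 208**2) = -113 - sqrt((1/3)**2 + 43264) = -113 - sqrt(1/9 + 43264) = -113 - sqrt(389377/9) = -113 - sqrt(389377)/3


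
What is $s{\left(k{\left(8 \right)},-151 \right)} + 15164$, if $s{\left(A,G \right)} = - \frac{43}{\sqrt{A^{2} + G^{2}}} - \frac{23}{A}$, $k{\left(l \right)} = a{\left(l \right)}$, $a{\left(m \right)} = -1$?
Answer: $15187 - \frac{43 \sqrt{22802}}{22802} \approx 15187.0$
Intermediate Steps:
$k{\left(l \right)} = -1$
$s{\left(A,G \right)} = - \frac{43}{\sqrt{A^{2} + G^{2}}} - \frac{23}{A}$
$s{\left(k{\left(8 \right)},-151 \right)} + 15164 = \left(- \frac{43}{\sqrt{\left(-1\right)^{2} + \left(-151\right)^{2}}} - \frac{23}{-1}\right) + 15164 = \left(- \frac{43}{\sqrt{1 + 22801}} - -23\right) + 15164 = \left(- \frac{43}{\sqrt{22802}} + 23\right) + 15164 = \left(- 43 \frac{\sqrt{22802}}{22802} + 23\right) + 15164 = \left(- \frac{43 \sqrt{22802}}{22802} + 23\right) + 15164 = \left(23 - \frac{43 \sqrt{22802}}{22802}\right) + 15164 = 15187 - \frac{43 \sqrt{22802}}{22802}$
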